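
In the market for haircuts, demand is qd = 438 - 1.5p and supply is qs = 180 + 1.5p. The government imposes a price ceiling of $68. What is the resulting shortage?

Equilibrium price would be p* = 86, so the ceiling at 68 binds.
At p = 68: qd = 438 − 1.5(68) = 336, qs = 180 + 1.5(68) = 282.
Shortage = 336 − 282 = 54.

Shortage = 54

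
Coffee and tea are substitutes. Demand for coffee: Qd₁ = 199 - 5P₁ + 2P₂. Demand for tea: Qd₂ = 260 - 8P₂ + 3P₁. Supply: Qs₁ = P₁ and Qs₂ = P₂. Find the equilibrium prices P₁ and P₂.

P₁ = 2311/48, P₂ = 44.9375

Market 1: 199 - 5P₁ + 2P₂ = P₁ → 6P₁ - 2P₂ = 199.
Market 2: 9P₂ - 3P₁ = 260.
Eliminating P₂: 9×(1) + 2×(2) gives 48P₁ = 2311, so P₁ = 2311/48.
Back-substitute into (2): P₂ = (260 + 3×2311/48) / 9 = 44.9375.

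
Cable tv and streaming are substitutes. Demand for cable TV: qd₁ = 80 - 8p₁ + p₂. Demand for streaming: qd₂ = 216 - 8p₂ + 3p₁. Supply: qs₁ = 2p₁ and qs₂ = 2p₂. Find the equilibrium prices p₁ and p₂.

Market 1: 80 - 8p₁ + p₂ = 2p₁ → 10p₁ - p₂ = 80.
Market 2: 10p₂ - 3p₁ = 216.
Eliminating p₂: 10×(1) + 1×(2) gives 97p₁ = 1016, so p₁ = 1016/97.
Back-substitute into (2): p₂ = (216 + 3×1016/97) / 10 = 2400/97.

p₁ = 1016/97, p₂ = 2400/97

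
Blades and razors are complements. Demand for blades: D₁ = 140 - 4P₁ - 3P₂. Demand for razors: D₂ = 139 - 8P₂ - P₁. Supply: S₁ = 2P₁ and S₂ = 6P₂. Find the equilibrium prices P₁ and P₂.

P₁ = 1543/81, P₂ = 694/81

Market 1: 140 - 4P₁ - 3P₂ = 2P₁ → 6P₁ + 3P₂ = 140.
Market 2: 14P₂ + P₁ = 139.
Eliminating P₂: 14×(1) − 3×(2) gives 81P₁ = 1543, so P₁ = 1543/81.
Back-substitute into (2): P₂ = (139 − 1×1543/81) / 14 = 694/81.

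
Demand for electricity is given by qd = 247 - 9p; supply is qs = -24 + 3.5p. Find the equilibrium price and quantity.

p* = 21.68, q* = 51.88

Set qd = qs: 247 - 9p = -24 + 3.5p.
271 = 12.5p, so p* = 21.68.
q* = 247 − 9(21.68) = 51.88.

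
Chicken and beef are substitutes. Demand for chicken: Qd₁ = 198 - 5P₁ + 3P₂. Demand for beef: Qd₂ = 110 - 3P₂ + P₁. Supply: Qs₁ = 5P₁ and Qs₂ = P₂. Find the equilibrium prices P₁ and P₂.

P₁ = 1122/37, P₂ = 1298/37

Market 1: 198 - 5P₁ + 3P₂ = 5P₁ → 10P₁ - 3P₂ = 198.
Market 2: 4P₂ - P₁ = 110.
Eliminating P₂: 4×(1) + 3×(2) gives 37P₁ = 1122, so P₁ = 1122/37.
Back-substitute into (2): P₂ = (110 + 1×1122/37) / 4 = 1298/37.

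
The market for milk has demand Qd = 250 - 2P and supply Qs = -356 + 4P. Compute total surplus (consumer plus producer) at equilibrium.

Total surplus = 864

Equilibrium: 250 - 2P = -356 + 4P gives P* = 101, Q* = 48.
Demand choke price: P = 125; supply starts at P = 89.
CS = ½(125 − 101)(48) = 576; PS = ½(101 − 89)(48) = 288.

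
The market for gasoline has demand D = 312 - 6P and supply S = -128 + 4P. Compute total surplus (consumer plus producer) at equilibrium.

Total surplus = 480

Equilibrium: 312 - 6P = -128 + 4P gives P* = 44, Q* = 48.
Demand choke price: P = 52; supply starts at P = 32.
CS = ½(52 − 44)(48) = 192; PS = ½(44 − 32)(48) = 288.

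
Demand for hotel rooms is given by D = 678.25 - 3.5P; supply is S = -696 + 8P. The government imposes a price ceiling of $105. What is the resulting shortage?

Shortage = 166.75

Equilibrium price would be P* = 119.5, so the ceiling at 105 binds.
At P = 105: D = 678.25 − 3.5(105) = 310.75, S = -696 + 8(105) = 144.
Shortage = 310.75 − 144 = 166.75.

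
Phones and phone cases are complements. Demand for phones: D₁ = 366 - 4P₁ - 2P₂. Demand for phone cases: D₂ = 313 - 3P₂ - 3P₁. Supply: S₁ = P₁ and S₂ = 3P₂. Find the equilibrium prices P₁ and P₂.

Market 1: 366 - 4P₁ - 2P₂ = P₁ → 5P₁ + 2P₂ = 366.
Market 2: 6P₂ + 3P₁ = 313.
Eliminating P₂: 6×(1) − 2×(2) gives 24P₁ = 1570, so P₁ = 785/12.
Back-substitute into (2): P₂ = (313 − 3×785/12) / 6 = 467/24.

P₁ = 785/12, P₂ = 467/24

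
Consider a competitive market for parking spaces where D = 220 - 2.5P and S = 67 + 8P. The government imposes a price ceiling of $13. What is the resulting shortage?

Equilibrium price would be P* = 102/7, so the ceiling at 13 binds.
At P = 13: D = 220 − 2.5(13) = 187.5, S = 67 + 8(13) = 171.
Shortage = 187.5 − 171 = 16.5.

Shortage = 16.5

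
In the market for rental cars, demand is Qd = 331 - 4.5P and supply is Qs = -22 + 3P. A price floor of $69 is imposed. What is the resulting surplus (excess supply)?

Equilibrium price would be P* = 706/15, so the floor at 69 binds.
At P = 69: Qd = 20.5, Qs = 185.
Surplus = 185 − 20.5 = 164.5.

Surplus = 164.5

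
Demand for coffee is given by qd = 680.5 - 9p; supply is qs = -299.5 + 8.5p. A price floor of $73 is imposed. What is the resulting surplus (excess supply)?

Surplus = 297.5

Equilibrium price would be p* = 56, so the floor at 73 binds.
At p = 73: qd = 23.5, qs = 321.
Surplus = 321 − 23.5 = 297.5.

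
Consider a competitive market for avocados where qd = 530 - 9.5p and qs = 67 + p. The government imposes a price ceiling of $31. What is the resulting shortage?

Equilibrium price would be p* = 926/21, so the ceiling at 31 binds.
At p = 31: qd = 530 − 9.5(31) = 235.5, qs = 67 + 1(31) = 98.
Shortage = 235.5 − 98 = 137.5.

Shortage = 137.5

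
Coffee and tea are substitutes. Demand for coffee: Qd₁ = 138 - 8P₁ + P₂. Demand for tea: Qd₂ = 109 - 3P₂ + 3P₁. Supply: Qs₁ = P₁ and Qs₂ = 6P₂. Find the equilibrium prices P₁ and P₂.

Market 1: 138 - 8P₁ + P₂ = P₁ → 9P₁ - P₂ = 138.
Market 2: 9P₂ - 3P₁ = 109.
Eliminating P₂: 9×(1) + 1×(2) gives 78P₁ = 1351, so P₁ = 1351/78.
Back-substitute into (2): P₂ = (109 + 3×1351/78) / 9 = 465/26.

P₁ = 1351/78, P₂ = 465/26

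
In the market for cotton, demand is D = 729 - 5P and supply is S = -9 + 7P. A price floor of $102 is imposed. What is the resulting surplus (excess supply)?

Equilibrium price would be P* = 61.5, so the floor at 102 binds.
At P = 102: D = 219, S = 705.
Surplus = 705 − 219 = 486.

Surplus = 486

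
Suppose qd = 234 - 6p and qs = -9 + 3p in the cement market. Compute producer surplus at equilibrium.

Equilibrium: 234 - 6p = -9 + 3p gives p* = 27, q* = 72.
Supply starts at p = 3 (where qs = 0).
PS = ½(27 − 3)(72) = 864.

Producer surplus = 864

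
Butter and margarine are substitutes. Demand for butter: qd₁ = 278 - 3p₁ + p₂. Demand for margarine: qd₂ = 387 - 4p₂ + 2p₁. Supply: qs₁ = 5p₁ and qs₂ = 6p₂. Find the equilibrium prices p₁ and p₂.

Market 1: 278 - 3p₁ + p₂ = 5p₁ → 8p₁ - p₂ = 278.
Market 2: 10p₂ - 2p₁ = 387.
Eliminating p₂: 10×(1) + 1×(2) gives 78p₁ = 3167, so p₁ = 3167/78.
Back-substitute into (2): p₂ = (387 + 2×3167/78) / 10 = 1826/39.

p₁ = 3167/78, p₂ = 1826/39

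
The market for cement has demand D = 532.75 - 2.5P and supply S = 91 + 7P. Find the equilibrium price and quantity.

P* = 46.5, Q* = 416.5

Set D = S: 532.75 - 2.5P = 91 + 7P.
441.75 = 9.5P, so P* = 46.5.
Q* = 532.75 − 2.5(46.5) = 416.5.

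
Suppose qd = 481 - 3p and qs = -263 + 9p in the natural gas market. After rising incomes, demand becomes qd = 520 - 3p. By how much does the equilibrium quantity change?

Original equilibrium: p* = 62, q* = 295.
New equilibrium: 520 - 3p = -263 + 9p, so 783 = 12p and p' = 65.25; q' = 520 − 3(65.25) = 324.25.
Change in quantity: 324.25 − 295 = 29.25.

Δq = 29.25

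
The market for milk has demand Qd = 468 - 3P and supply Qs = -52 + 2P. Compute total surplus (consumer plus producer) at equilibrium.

Equilibrium: 468 - 3P = -52 + 2P gives P* = 104, Q* = 156.
Demand choke price: P = 156; supply starts at P = 26.
CS = ½(156 − 104)(156) = 4056; PS = ½(104 − 26)(156) = 6084.

Total surplus = 10140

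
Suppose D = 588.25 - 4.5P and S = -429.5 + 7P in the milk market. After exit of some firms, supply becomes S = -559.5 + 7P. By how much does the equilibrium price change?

Original equilibrium: P* = 88.5, Q* = 190.
New equilibrium: 588.25 - 4.5P = -559.5 + 7P, so 1147.75 = 11.5P and P' = 4591/46; Q' = 588.25 − 4.5(4591/46) = 3200/23.
Change in price: 4591/46 − 88.5 = 260/23.

ΔP = 260/23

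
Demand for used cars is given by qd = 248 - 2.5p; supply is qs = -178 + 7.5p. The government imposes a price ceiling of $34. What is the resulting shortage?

Shortage = 86

Equilibrium price would be p* = 42.6, so the ceiling at 34 binds.
At p = 34: qd = 248 − 2.5(34) = 163, qs = -178 + 7.5(34) = 77.
Shortage = 163 − 77 = 86.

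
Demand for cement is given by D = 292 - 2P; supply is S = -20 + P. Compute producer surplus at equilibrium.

Producer surplus = 3528

Equilibrium: 292 - 2P = -20 + P gives P* = 104, Q* = 84.
Supply starts at P = 20 (where S = 0).
PS = ½(104 − 20)(84) = 3528.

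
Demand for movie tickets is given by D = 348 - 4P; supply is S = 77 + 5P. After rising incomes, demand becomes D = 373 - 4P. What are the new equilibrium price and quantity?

P' = 296/9, Q' = 2173/9

Original equilibrium: P* = 271/9, Q* = 2048/9.
New equilibrium: 373 - 4P = 77 + 5P, so 296 = 9P and P' = 296/9; Q' = 373 − 4(296/9) = 2173/9.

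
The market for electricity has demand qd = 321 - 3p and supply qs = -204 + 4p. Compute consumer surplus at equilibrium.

Equilibrium: 321 - 3p = -204 + 4p gives p* = 75, q* = 96.
Demand choke price (qd = 0): p = 107.
CS = ½(107 − 75)(96) = 1536.

Consumer surplus = 1536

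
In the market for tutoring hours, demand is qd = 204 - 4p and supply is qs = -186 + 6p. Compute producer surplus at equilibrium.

Producer surplus = 192

Equilibrium: 204 - 4p = -186 + 6p gives p* = 39, q* = 48.
Supply starts at p = 31 (where qs = 0).
PS = ½(39 − 31)(48) = 192.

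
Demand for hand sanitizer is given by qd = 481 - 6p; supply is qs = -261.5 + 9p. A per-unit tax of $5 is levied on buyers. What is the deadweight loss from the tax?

Pre-tax equilibrium: p* = 49.5, q* = 184.
Tax on buyers shifts demand to qd = 481 − 6(p + 5) = 451 - 6p.
451 - 6p = -261.5 + 9p gives seller price ps = 47.5; buyers pay pb = 47.5 + 5 = 52.5.
New quantity: q = 481 − 6(52.5) = 166.
DWL = ½ × 5 × (184 − 166) = 45.

Deadweight loss = 45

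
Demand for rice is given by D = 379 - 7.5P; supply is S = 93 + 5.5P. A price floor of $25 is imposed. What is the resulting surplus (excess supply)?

Equilibrium price would be P* = 22, so the floor at 25 binds.
At P = 25: D = 191.5, S = 230.5.
Surplus = 230.5 − 191.5 = 39.

Surplus = 39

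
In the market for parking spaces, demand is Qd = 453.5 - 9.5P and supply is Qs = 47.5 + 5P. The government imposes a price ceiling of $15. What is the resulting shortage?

Shortage = 188.5

Equilibrium price would be P* = 28, so the ceiling at 15 binds.
At P = 15: Qd = 453.5 − 9.5(15) = 311, Qs = 47.5 + 5(15) = 122.5.
Shortage = 311 − 122.5 = 188.5.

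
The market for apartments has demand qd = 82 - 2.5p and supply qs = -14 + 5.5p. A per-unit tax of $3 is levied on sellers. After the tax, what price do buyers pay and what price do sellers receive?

Pre-tax equilibrium: p* = 12, q* = 52.
Tax on sellers shifts supply to qs = -14 + 5.5(p − 3) = -30.5 + 5.5p.
82 - 2.5p = -30.5 + 5.5p gives buyer price pb = 14.0625; sellers receive ps = 14.0625 − 3 = 11.0625.
New quantity: q = 82 − 2.5(14.0625) = 46.84375.

Buyers pay $14.0625, sellers receive $11.0625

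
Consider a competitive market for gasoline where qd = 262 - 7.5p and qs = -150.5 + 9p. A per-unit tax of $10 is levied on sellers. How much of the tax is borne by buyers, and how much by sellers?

Pre-tax equilibrium: p* = 25, q* = 74.5.
Tax on sellers shifts supply to qs = -150.5 + 9(p − 10) = -240.5 + 9p.
262 - 7.5p = -240.5 + 9p gives buyer price pb = 335/11; sellers receive ps = 335/11 − 10 = 225/11.
New quantity: q = 262 − 7.5(335/11) = 739/22.
Buyer burden = 335/11 − 25 = 60/11; seller burden = 25 − 225/11 = 50/11.

Buyers bear 60/11, sellers bear 50/11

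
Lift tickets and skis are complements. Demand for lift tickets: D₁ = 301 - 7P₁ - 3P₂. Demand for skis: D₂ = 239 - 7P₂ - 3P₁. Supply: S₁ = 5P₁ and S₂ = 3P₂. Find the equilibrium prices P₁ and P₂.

P₁ = 2293/111, P₂ = 655/37

Market 1: 301 - 7P₁ - 3P₂ = 5P₁ → 12P₁ + 3P₂ = 301.
Market 2: 10P₂ + 3P₁ = 239.
Eliminating P₂: 10×(1) − 3×(2) gives 111P₁ = 2293, so P₁ = 2293/111.
Back-substitute into (2): P₂ = (239 − 3×2293/111) / 10 = 655/37.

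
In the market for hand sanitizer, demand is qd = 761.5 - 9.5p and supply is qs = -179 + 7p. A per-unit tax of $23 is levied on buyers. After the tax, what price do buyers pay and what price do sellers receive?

Buyers pay 2203/33, sellers receive 1444/33

Pre-tax equilibrium: p* = 57, q* = 220.
Tax on buyers shifts demand to qd = 761.5 − 9.5(p + 23) = 543 - 9.5p.
543 - 9.5p = -179 + 7p gives seller price ps = 1444/33; buyers pay pb = 1444/33 + 23 = 2203/33.
New quantity: q = 761.5 − 9.5(2203/33) = 4201/33.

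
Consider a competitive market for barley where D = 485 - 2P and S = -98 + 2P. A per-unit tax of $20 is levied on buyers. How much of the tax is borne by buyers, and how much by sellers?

Buyers bear $10, sellers bear $10

Pre-tax equilibrium: P* = 145.75, Q* = 193.5.
Tax on buyers shifts demand to D = 485 − 2(P + 20) = 445 - 2P.
445 - 2P = -98 + 2P gives seller price Ps = 135.75; buyers pay Pb = 135.75 + 20 = 155.75.
New quantity: Q = 485 − 2(155.75) = 173.5.
Buyer burden = 155.75 − 145.75 = 10; seller burden = 145.75 − 135.75 = 10.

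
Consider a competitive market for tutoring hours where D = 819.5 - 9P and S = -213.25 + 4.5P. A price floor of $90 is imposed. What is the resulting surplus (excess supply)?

Surplus = 182.25

Equilibrium price would be P* = 76.5, so the floor at 90 binds.
At P = 90: D = 9.5, S = 191.75.
Surplus = 191.75 − 9.5 = 182.25.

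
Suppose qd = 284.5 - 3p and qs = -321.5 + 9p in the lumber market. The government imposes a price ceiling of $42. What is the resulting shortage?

Shortage = 102

Equilibrium price would be p* = 50.5, so the ceiling at 42 binds.
At p = 42: qd = 284.5 − 3(42) = 158.5, qs = -321.5 + 9(42) = 56.5.
Shortage = 158.5 − 56.5 = 102.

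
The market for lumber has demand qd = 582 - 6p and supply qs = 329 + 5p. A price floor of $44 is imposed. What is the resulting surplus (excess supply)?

Surplus = 231

Equilibrium price would be p* = 23, so the floor at 44 binds.
At p = 44: qd = 318, qs = 549.
Surplus = 549 − 318 = 231.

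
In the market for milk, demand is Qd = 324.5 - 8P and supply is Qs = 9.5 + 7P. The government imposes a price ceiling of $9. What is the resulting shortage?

Shortage = 180

Equilibrium price would be P* = 21, so the ceiling at 9 binds.
At P = 9: Qd = 324.5 − 8(9) = 252.5, Qs = 9.5 + 7(9) = 72.5.
Shortage = 252.5 − 72.5 = 180.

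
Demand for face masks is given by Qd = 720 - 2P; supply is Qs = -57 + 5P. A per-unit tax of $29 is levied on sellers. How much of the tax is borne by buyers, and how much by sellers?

Pre-tax equilibrium: P* = 111, Q* = 498.
Tax on sellers shifts supply to Qs = -57 + 5(P − 29) = -202 + 5P.
720 - 2P = -202 + 5P gives buyer price Pb = 922/7; sellers receive Ps = 922/7 − 29 = 719/7.
New quantity: Q = 720 − 2(922/7) = 3196/7.
Buyer burden = 922/7 − 111 = 145/7; seller burden = 111 − 719/7 = 58/7.

Buyers bear 145/7, sellers bear 58/7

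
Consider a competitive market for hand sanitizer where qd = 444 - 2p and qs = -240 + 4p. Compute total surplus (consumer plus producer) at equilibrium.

Total surplus = 17496

Equilibrium: 444 - 2p = -240 + 4p gives p* = 114, q* = 216.
Demand choke price: p = 222; supply starts at p = 60.
CS = ½(222 − 114)(216) = 11664; PS = ½(114 − 60)(216) = 5832.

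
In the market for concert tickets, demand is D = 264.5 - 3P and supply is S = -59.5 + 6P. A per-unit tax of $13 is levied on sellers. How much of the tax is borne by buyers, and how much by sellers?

Buyers bear 26/3, sellers bear 13/3

Pre-tax equilibrium: P* = 36, Q* = 156.5.
Tax on sellers shifts supply to S = -59.5 + 6(P − 13) = -137.5 + 6P.
264.5 - 3P = -137.5 + 6P gives buyer price Pb = 134/3; sellers receive Ps = 134/3 − 13 = 95/3.
New quantity: Q = 264.5 − 3(134/3) = 130.5.
Buyer burden = 134/3 − 36 = 26/3; seller burden = 36 − 95/3 = 13/3.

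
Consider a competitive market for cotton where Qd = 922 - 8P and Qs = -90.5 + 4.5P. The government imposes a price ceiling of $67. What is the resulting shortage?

Shortage = 175

Equilibrium price would be P* = 81, so the ceiling at 67 binds.
At P = 67: Qd = 922 − 8(67) = 386, Qs = -90.5 + 4.5(67) = 211.
Shortage = 386 − 211 = 175.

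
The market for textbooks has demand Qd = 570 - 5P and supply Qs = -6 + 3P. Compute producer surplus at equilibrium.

Equilibrium: 570 - 5P = -6 + 3P gives P* = 72, Q* = 210.
Supply starts at P = 2 (where Qs = 0).
PS = ½(72 − 2)(210) = 7350.

Producer surplus = 7350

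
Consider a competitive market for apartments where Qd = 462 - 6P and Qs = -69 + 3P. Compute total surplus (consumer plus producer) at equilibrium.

Total surplus = 2916

Equilibrium: 462 - 6P = -69 + 3P gives P* = 59, Q* = 108.
Demand choke price: P = 77; supply starts at P = 23.
CS = ½(77 − 59)(108) = 972; PS = ½(59 − 23)(108) = 1944.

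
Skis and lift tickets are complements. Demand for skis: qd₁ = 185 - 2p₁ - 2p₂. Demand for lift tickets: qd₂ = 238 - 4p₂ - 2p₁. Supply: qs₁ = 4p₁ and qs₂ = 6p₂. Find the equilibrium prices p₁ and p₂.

Market 1: 185 - 2p₁ - 2p₂ = 4p₁ → 6p₁ + 2p₂ = 185.
Market 2: 10p₂ + 2p₁ = 238.
Eliminating p₂: 10×(1) − 2×(2) gives 56p₁ = 1374, so p₁ = 687/28.
Back-substitute into (2): p₂ = (238 − 2×687/28) / 10 = 529/28.

p₁ = 687/28, p₂ = 529/28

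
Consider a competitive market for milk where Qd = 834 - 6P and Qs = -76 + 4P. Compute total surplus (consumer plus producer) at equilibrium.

Total surplus = 17280

Equilibrium: 834 - 6P = -76 + 4P gives P* = 91, Q* = 288.
Demand choke price: P = 139; supply starts at P = 19.
CS = ½(139 − 91)(288) = 6912; PS = ½(91 − 19)(288) = 10368.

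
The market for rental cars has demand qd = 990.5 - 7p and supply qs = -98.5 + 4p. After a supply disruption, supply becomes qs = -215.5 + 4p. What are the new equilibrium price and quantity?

Original equilibrium: p* = 99, q* = 297.5.
New equilibrium: 990.5 - 7p = -215.5 + 4p, so 1206 = 11p and p' = 1206/11; q' = 990.5 − 7(1206/11) = 4907/22.

p' = 1206/11, q' = 4907/22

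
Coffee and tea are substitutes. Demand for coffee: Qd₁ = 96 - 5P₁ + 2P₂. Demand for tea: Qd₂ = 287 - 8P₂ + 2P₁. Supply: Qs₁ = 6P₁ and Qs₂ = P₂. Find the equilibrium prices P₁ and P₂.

P₁ = 1438/95, P₂ = 3349/95

Market 1: 96 - 5P₁ + 2P₂ = 6P₁ → 11P₁ - 2P₂ = 96.
Market 2: 9P₂ - 2P₁ = 287.
Eliminating P₂: 9×(1) + 2×(2) gives 95P₁ = 1438, so P₁ = 1438/95.
Back-substitute into (2): P₂ = (287 + 2×1438/95) / 9 = 3349/95.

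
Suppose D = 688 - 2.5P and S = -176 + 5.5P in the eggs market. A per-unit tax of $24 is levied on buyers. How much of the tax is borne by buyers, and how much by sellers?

Buyers bear $16.5, sellers bear $7.5

Pre-tax equilibrium: P* = 108, Q* = 418.
Tax on buyers shifts demand to D = 688 − 2.5(P + 24) = 628 - 2.5P.
628 - 2.5P = -176 + 5.5P gives seller price Ps = 100.5; buyers pay Pb = 100.5 + 24 = 124.5.
New quantity: Q = 688 − 2.5(124.5) = 376.75.
Buyer burden = 124.5 − 108 = 16.5; seller burden = 108 − 100.5 = 7.5.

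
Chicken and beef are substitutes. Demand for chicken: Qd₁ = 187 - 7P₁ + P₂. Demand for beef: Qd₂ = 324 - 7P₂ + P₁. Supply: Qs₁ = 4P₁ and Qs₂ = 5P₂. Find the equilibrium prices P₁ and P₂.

Market 1: 187 - 7P₁ + P₂ = 4P₁ → 11P₁ - P₂ = 187.
Market 2: 12P₂ - P₁ = 324.
Eliminating P₂: 12×(1) + 1×(2) gives 131P₁ = 2568, so P₁ = 2568/131.
Back-substitute into (2): P₂ = (324 + 1×2568/131) / 12 = 3751/131.

P₁ = 2568/131, P₂ = 3751/131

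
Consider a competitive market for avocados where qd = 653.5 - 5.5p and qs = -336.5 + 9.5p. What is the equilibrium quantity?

Set qd = qs: 653.5 - 5.5p = -336.5 + 9.5p.
990 = 15p, so p* = 66.
q* = 653.5 − 5.5(66) = 290.5.

q* = 290.5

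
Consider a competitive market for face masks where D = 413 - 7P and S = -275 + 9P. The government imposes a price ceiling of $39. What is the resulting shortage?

Equilibrium price would be P* = 43, so the ceiling at 39 binds.
At P = 39: D = 413 − 7(39) = 140, S = -275 + 9(39) = 76.
Shortage = 140 − 76 = 64.

Shortage = 64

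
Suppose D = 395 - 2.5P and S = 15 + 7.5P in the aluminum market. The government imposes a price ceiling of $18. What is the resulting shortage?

Equilibrium price would be P* = 38, so the ceiling at 18 binds.
At P = 18: D = 395 − 2.5(18) = 350, S = 15 + 7.5(18) = 150.
Shortage = 350 − 150 = 200.

Shortage = 200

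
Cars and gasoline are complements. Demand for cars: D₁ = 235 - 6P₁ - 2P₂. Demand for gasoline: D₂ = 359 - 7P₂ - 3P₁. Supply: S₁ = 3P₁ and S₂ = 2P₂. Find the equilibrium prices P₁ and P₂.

P₁ = 1397/75, P₂ = 33.68

Market 1: 235 - 6P₁ - 2P₂ = 3P₁ → 9P₁ + 2P₂ = 235.
Market 2: 9P₂ + 3P₁ = 359.
Eliminating P₂: 9×(1) − 2×(2) gives 75P₁ = 1397, so P₁ = 1397/75.
Back-substitute into (2): P₂ = (359 − 3×1397/75) / 9 = 33.68.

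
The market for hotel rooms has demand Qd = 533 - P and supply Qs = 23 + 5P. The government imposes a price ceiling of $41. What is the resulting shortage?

Shortage = 264

Equilibrium price would be P* = 85, so the ceiling at 41 binds.
At P = 41: Qd = 533 − 1(41) = 492, Qs = 23 + 5(41) = 228.
Shortage = 492 − 228 = 264.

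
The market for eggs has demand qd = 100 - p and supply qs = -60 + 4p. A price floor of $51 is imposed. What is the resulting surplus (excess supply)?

Surplus = 95

Equilibrium price would be p* = 32, so the floor at 51 binds.
At p = 51: qd = 49, qs = 144.
Surplus = 144 − 49 = 95.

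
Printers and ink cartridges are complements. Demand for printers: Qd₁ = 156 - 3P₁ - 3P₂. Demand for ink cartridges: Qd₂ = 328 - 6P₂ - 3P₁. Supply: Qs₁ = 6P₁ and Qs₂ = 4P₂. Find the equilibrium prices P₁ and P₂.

Market 1: 156 - 3P₁ - 3P₂ = 6P₁ → 9P₁ + 3P₂ = 156.
Market 2: 10P₂ + 3P₁ = 328.
Eliminating P₂: 10×(1) − 3×(2) gives 81P₁ = 576, so P₁ = 64/9.
Back-substitute into (2): P₂ = (328 − 3×64/9) / 10 = 92/3.

P₁ = 64/9, P₂ = 92/3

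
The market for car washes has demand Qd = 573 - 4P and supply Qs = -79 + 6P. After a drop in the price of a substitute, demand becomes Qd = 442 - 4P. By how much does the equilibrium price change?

Original equilibrium: P* = 65.2, Q* = 312.2.
New equilibrium: 442 - 4P = -79 + 6P, so 521 = 10P and P' = 52.1; Q' = 442 − 4(52.1) = 233.6.
Change in price: 52.1 − 65.2 = -13.1.

ΔP = -13.1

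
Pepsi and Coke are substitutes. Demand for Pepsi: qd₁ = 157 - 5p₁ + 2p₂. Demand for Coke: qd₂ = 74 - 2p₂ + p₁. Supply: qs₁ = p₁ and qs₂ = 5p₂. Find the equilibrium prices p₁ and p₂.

Market 1: 157 - 5p₁ + 2p₂ = p₁ → 6p₁ - 2p₂ = 157.
Market 2: 7p₂ - p₁ = 74.
Eliminating p₂: 7×(1) + 2×(2) gives 40p₁ = 1247, so p₁ = 31.175.
Back-substitute into (2): p₂ = (74 + 1×31.175) / 7 = 15.025.

p₁ = 31.175, p₂ = 15.025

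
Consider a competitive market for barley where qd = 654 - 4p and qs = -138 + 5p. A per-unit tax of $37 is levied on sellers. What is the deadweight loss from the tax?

Pre-tax equilibrium: p* = 88, q* = 302.
Tax on sellers shifts supply to qs = -138 + 5(p − 37) = -323 + 5p.
654 - 4p = -323 + 5p gives buyer price pb = 977/9; sellers receive ps = 977/9 − 37 = 644/9.
New quantity: q = 654 − 4(977/9) = 1978/9.
DWL = ½ × 37 × (302 − 1978/9) = 13690/9.

Deadweight loss = 13690/9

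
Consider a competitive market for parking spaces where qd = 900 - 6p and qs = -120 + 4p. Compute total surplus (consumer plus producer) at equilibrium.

Equilibrium: 900 - 6p = -120 + 4p gives p* = 102, q* = 288.
Demand choke price: p = 150; supply starts at p = 30.
CS = ½(150 − 102)(288) = 6912; PS = ½(102 − 30)(288) = 10368.

Total surplus = 17280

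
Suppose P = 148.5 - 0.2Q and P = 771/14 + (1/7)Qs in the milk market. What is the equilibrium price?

Set the two price expressions equal: 148.5 - 0.2Q = 771/14 + (1/7)Q.
654/7 = (12/35)Q, so Q* = 272.5.
P* = 148.5 − (0.2)(272.5) = 94.

P* = 94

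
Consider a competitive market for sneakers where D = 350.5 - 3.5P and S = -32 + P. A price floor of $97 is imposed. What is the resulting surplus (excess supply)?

Equilibrium price would be P* = 85, so the floor at 97 binds.
At P = 97: D = 11, S = 65.
Surplus = 65 − 11 = 54.

Surplus = 54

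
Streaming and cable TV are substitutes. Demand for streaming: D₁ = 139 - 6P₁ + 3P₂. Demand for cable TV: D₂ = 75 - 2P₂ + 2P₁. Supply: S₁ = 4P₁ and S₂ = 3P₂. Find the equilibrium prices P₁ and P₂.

Market 1: 139 - 6P₁ + 3P₂ = 4P₁ → 10P₁ - 3P₂ = 139.
Market 2: 5P₂ - 2P₁ = 75.
Eliminating P₂: 5×(1) + 3×(2) gives 44P₁ = 920, so P₁ = 230/11.
Back-substitute into (2): P₂ = (75 + 2×230/11) / 5 = 257/11.

P₁ = 230/11, P₂ = 257/11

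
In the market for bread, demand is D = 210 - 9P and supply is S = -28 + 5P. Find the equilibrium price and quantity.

Set D = S: 210 - 9P = -28 + 5P.
238 = 14P, so P* = 17.
Q* = 210 − 9(17) = 57.

P* = 17, Q* = 57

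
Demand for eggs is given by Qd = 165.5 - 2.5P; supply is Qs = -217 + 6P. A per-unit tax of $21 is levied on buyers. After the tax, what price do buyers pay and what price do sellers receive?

Pre-tax equilibrium: P* = 45, Q* = 53.
Tax on buyers shifts demand to Qd = 165.5 − 2.5(P + 21) = 113 - 2.5P.
113 - 2.5P = -217 + 6P gives seller price Ps = 660/17; buyers pay Pb = 660/17 + 21 = 1017/17.
New quantity: Q = 165.5 − 2.5(1017/17) = 271/17.

Buyers pay 1017/17, sellers receive 660/17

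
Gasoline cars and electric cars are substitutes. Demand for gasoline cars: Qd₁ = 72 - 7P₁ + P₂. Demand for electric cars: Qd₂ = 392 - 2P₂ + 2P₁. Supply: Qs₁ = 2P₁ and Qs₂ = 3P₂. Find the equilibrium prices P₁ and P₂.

P₁ = 752/43, P₂ = 3672/43

Market 1: 72 - 7P₁ + P₂ = 2P₁ → 9P₁ - P₂ = 72.
Market 2: 5P₂ - 2P₁ = 392.
Eliminating P₂: 5×(1) + 1×(2) gives 43P₁ = 752, so P₁ = 752/43.
Back-substitute into (2): P₂ = (392 + 2×752/43) / 5 = 3672/43.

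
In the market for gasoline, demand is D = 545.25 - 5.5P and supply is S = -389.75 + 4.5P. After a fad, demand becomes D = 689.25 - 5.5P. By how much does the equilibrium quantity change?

Original equilibrium: P* = 93.5, Q* = 31.
New equilibrium: 689.25 - 5.5P = -389.75 + 4.5P, so 1079 = 10P and P' = 107.9; Q' = 689.25 − 5.5(107.9) = 95.8.
Change in quantity: 95.8 − 31 = 64.8.

ΔQ = 64.8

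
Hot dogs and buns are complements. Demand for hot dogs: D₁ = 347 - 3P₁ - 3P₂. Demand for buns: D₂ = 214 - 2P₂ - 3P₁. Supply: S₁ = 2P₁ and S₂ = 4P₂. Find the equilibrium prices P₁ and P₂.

P₁ = 480/7, P₂ = 29/21

Market 1: 347 - 3P₁ - 3P₂ = 2P₁ → 5P₁ + 3P₂ = 347.
Market 2: 6P₂ + 3P₁ = 214.
Eliminating P₂: 6×(1) − 3×(2) gives 21P₁ = 1440, so P₁ = 480/7.
Back-substitute into (2): P₂ = (214 − 3×480/7) / 6 = 29/21.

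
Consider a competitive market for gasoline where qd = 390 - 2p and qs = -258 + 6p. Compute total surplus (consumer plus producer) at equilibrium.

Equilibrium: 390 - 2p = -258 + 6p gives p* = 81, q* = 228.
Demand choke price: p = 195; supply starts at p = 43.
CS = ½(195 − 81)(228) = 12996; PS = ½(81 − 43)(228) = 4332.

Total surplus = 17328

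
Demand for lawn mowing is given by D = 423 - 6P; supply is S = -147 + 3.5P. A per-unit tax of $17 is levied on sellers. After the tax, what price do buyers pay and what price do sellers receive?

Pre-tax equilibrium: P* = 60, Q* = 63.
Tax on sellers shifts supply to S = -147 + 3.5(P − 17) = -206.5 + 3.5P.
423 - 6P = -206.5 + 3.5P gives buyer price Pb = 1259/19; sellers receive Ps = 1259/19 − 17 = 936/19.
New quantity: Q = 423 − 6(1259/19) = 483/19.

Buyers pay 1259/19, sellers receive 936/19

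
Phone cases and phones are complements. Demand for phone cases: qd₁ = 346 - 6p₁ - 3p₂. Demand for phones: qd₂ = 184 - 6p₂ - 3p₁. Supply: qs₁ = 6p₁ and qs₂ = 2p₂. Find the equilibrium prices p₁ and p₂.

Market 1: 346 - 6p₁ - 3p₂ = 6p₁ → 12p₁ + 3p₂ = 346.
Market 2: 8p₂ + 3p₁ = 184.
Eliminating p₂: 8×(1) − 3×(2) gives 87p₁ = 2216, so p₁ = 2216/87.
Back-substitute into (2): p₂ = (184 − 3×2216/87) / 8 = 390/29.

p₁ = 2216/87, p₂ = 390/29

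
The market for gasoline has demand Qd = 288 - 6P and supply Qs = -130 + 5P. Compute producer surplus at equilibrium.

Equilibrium: 288 - 6P = -130 + 5P gives P* = 38, Q* = 60.
Supply starts at P = 26 (where Qs = 0).
PS = ½(38 − 26)(60) = 360.

Producer surplus = 360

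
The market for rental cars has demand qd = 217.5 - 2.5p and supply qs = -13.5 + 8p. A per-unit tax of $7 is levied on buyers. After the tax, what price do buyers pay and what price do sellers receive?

Pre-tax equilibrium: p* = 22, q* = 162.5.
Tax on buyers shifts demand to qd = 217.5 − 2.5(p + 7) = 200 - 2.5p.
200 - 2.5p = -13.5 + 8p gives seller price ps = 61/3; buyers pay pb = 61/3 + 7 = 82/3.
New quantity: q = 217.5 − 2.5(82/3) = 895/6.

Buyers pay 82/3, sellers receive 61/3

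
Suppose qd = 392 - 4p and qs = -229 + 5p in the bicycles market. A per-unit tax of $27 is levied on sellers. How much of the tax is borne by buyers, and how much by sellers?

Buyers bear $15, sellers bear $12

Pre-tax equilibrium: p* = 69, q* = 116.
Tax on sellers shifts supply to qs = -229 + 5(p − 27) = -364 + 5p.
392 - 4p = -364 + 5p gives buyer price pb = 84; sellers receive ps = 84 − 27 = 57.
New quantity: q = 392 − 4(84) = 56.
Buyer burden = 84 − 69 = 15; seller burden = 69 − 57 = 12.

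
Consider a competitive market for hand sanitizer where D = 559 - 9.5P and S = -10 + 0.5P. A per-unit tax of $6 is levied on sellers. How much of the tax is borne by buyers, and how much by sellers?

Buyers bear $0.3, sellers bear $5.7

Pre-tax equilibrium: P* = 56.9, Q* = 18.45.
Tax on sellers shifts supply to S = -10 + 0.5(P − 6) = -13 + 0.5P.
559 - 9.5P = -13 + 0.5P gives buyer price Pb = 57.2; sellers receive Ps = 57.2 − 6 = 51.2.
New quantity: Q = 559 − 9.5(57.2) = 15.6.
Buyer burden = 57.2 − 56.9 = 0.3; seller burden = 56.9 − 51.2 = 5.7.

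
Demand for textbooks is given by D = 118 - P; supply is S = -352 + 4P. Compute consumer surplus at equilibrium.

Consumer surplus = 288

Equilibrium: 118 - P = -352 + 4P gives P* = 94, Q* = 24.
Demand choke price (D = 0): P = 118.
CS = ½(118 − 94)(24) = 288.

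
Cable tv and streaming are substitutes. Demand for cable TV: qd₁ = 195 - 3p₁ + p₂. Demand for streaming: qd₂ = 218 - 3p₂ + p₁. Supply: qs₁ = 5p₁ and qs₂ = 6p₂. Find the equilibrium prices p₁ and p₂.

Market 1: 195 - 3p₁ + p₂ = 5p₁ → 8p₁ - p₂ = 195.
Market 2: 9p₂ - p₁ = 218.
Eliminating p₂: 9×(1) + 1×(2) gives 71p₁ = 1973, so p₁ = 1973/71.
Back-substitute into (2): p₂ = (218 + 1×1973/71) / 9 = 1939/71.

p₁ = 1973/71, p₂ = 1939/71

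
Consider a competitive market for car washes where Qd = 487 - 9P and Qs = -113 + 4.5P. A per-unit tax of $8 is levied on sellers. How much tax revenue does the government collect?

Tax revenue = 504

Pre-tax equilibrium: P* = 400/9, Q* = 87.
Tax on sellers shifts supply to Qs = -113 + 4.5(P − 8) = -149 + 4.5P.
487 - 9P = -149 + 4.5P gives buyer price Pb = 424/9; sellers receive Ps = 424/9 − 8 = 352/9.
New quantity: Q = 487 − 9(424/9) = 63.
Revenue = 8 × 63 = 504.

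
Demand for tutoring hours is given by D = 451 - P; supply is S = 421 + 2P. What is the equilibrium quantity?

Q* = 441

Set D = S: 451 - P = 421 + 2P.
30 = 3P, so P* = 10.
Q* = 451 − 1(10) = 441.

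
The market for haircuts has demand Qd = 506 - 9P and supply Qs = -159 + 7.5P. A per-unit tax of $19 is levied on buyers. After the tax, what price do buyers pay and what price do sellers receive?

Pre-tax equilibrium: P* = 1330/33, Q* = 1576/11.
Tax on buyers shifts demand to Qd = 506 − 9(P + 19) = 335 - 9P.
335 - 9P = -159 + 7.5P gives seller price Ps = 988/33; buyers pay Pb = 988/33 + 19 = 1615/33.
New quantity: Q = 506 − 9(1615/33) = 721/11.

Buyers pay 1615/33, sellers receive 988/33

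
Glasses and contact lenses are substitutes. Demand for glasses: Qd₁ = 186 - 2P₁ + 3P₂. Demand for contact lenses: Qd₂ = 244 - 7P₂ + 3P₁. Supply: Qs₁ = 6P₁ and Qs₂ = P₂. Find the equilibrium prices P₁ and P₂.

Market 1: 186 - 2P₁ + 3P₂ = 6P₁ → 8P₁ - 3P₂ = 186.
Market 2: 8P₂ - 3P₁ = 244.
Eliminating P₂: 8×(1) + 3×(2) gives 55P₁ = 2220, so P₁ = 444/11.
Back-substitute into (2): P₂ = (244 + 3×444/11) / 8 = 502/11.

P₁ = 444/11, P₂ = 502/11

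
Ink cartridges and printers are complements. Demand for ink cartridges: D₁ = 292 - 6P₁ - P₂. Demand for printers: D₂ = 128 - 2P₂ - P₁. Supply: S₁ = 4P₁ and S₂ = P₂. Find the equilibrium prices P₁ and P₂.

P₁ = 748/29, P₂ = 988/29

Market 1: 292 - 6P₁ - P₂ = 4P₁ → 10P₁ + P₂ = 292.
Market 2: 3P₂ + P₁ = 128.
Eliminating P₂: 3×(1) − 1×(2) gives 29P₁ = 748, so P₁ = 748/29.
Back-substitute into (2): P₂ = (128 − 1×748/29) / 3 = 988/29.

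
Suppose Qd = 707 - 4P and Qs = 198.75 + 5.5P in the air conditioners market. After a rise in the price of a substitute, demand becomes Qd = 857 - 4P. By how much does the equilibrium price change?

ΔP = 300/19

Original equilibrium: P* = 53.5, Q* = 493.
New equilibrium: 857 - 4P = 198.75 + 5.5P, so 658.25 = 9.5P and P' = 2633/38; Q' = 857 − 4(2633/38) = 11017/19.
Change in price: 2633/38 − 53.5 = 300/19.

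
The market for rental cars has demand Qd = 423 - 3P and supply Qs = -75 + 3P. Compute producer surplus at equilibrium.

Equilibrium: 423 - 3P = -75 + 3P gives P* = 83, Q* = 174.
Supply starts at P = 25 (where Qs = 0).
PS = ½(83 − 25)(174) = 5046.

Producer surplus = 5046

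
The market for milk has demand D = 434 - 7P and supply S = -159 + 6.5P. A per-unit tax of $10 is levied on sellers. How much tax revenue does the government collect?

Pre-tax equilibrium: P* = 1186/27, Q* = 3416/27.
Tax on sellers shifts supply to S = -159 + 6.5(P − 10) = -224 + 6.5P.
434 - 7P = -224 + 6.5P gives buyer price Pb = 1316/27; sellers receive Ps = 1316/27 − 10 = 1046/27.
New quantity: Q = 434 − 7(1316/27) = 2506/27.
Revenue = 10 × 2506/27 = 25060/27.

Tax revenue = 25060/27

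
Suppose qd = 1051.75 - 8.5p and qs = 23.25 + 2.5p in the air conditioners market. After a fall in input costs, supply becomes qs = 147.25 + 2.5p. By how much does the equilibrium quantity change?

Original equilibrium: p* = 93.5, q* = 257.
New equilibrium: 1051.75 - 8.5p = 147.25 + 2.5p, so 904.5 = 11p and p' = 1809/22; q' = 1051.75 − 8.5(1809/22) = 3881/11.
Change in quantity: 3881/11 − 257 = 1054/11.

Δq = 1054/11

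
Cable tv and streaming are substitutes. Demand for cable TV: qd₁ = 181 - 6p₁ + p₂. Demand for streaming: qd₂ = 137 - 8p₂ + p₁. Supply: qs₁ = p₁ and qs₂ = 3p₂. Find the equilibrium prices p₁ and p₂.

Market 1: 181 - 6p₁ + p₂ = p₁ → 7p₁ - p₂ = 181.
Market 2: 11p₂ - p₁ = 137.
Eliminating p₂: 11×(1) + 1×(2) gives 76p₁ = 2128, so p₁ = 28.
Back-substitute into (2): p₂ = (137 + 1×28) / 11 = 15.

p₁ = 28, p₂ = 15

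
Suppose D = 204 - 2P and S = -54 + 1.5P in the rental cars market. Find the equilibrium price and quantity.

P* = 516/7, Q* = 396/7

Set D = S: 204 - 2P = -54 + 1.5P.
258 = 3.5P, so P* = 516/7.
Q* = 204 − 2(516/7) = 396/7.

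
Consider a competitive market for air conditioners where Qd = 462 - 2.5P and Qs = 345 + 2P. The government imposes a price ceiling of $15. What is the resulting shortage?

Shortage = 49.5

Equilibrium price would be P* = 26, so the ceiling at 15 binds.
At P = 15: Qd = 462 − 2.5(15) = 424.5, Qs = 345 + 2(15) = 375.
Shortage = 424.5 − 375 = 49.5.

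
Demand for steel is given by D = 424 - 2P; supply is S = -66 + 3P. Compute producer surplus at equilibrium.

Equilibrium: 424 - 2P = -66 + 3P gives P* = 98, Q* = 228.
Supply starts at P = 22 (where S = 0).
PS = ½(98 − 22)(228) = 8664.

Producer surplus = 8664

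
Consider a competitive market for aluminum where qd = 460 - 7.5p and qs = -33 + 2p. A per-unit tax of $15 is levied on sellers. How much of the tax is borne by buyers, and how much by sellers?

Buyers bear 60/19, sellers bear 225/19

Pre-tax equilibrium: p* = 986/19, q* = 1345/19.
Tax on sellers shifts supply to qs = -33 + 2(p − 15) = -63 + 2p.
460 - 7.5p = -63 + 2p gives buyer price pb = 1046/19; sellers receive ps = 1046/19 − 15 = 761/19.
New quantity: q = 460 − 7.5(1046/19) = 895/19.
Buyer burden = 1046/19 − 986/19 = 60/19; seller burden = 986/19 − 761/19 = 225/19.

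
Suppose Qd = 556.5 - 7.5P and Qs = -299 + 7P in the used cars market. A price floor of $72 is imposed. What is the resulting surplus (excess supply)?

Equilibrium price would be P* = 59, so the floor at 72 binds.
At P = 72: Qd = 16.5, Qs = 205.
Surplus = 205 − 16.5 = 188.5.

Surplus = 188.5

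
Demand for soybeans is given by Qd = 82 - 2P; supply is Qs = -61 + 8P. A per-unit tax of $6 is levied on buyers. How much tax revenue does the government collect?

Pre-tax equilibrium: P* = 14.3, Q* = 53.4.
Tax on buyers shifts demand to Qd = 82 − 2(P + 6) = 70 - 2P.
70 - 2P = -61 + 8P gives seller price Ps = 13.1; buyers pay Pb = 13.1 + 6 = 19.1.
New quantity: Q = 82 − 2(19.1) = 43.8.
Revenue = 6 × 43.8 = 262.8.

Tax revenue = 262.8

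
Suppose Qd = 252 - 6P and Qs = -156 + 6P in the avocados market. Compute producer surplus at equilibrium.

Equilibrium: 252 - 6P = -156 + 6P gives P* = 34, Q* = 48.
Supply starts at P = 26 (where Qs = 0).
PS = ½(34 − 26)(48) = 192.

Producer surplus = 192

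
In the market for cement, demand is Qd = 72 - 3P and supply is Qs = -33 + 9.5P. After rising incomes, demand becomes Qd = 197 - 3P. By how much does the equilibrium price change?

Original equilibrium: P* = 8.4, Q* = 46.8.
New equilibrium: 197 - 3P = -33 + 9.5P, so 230 = 12.5P and P' = 18.4; Q' = 197 − 3(18.4) = 141.8.
Change in price: 18.4 − 8.4 = 10.

ΔP = 10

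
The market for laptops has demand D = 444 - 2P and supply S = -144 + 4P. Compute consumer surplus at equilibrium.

Consumer surplus = 15376

Equilibrium: 444 - 2P = -144 + 4P gives P* = 98, Q* = 248.
Demand choke price (D = 0): P = 222.
CS = ½(222 − 98)(248) = 15376.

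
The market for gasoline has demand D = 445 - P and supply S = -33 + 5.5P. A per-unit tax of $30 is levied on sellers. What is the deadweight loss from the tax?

Pre-tax equilibrium: P* = 956/13, Q* = 4829/13.
Tax on sellers shifts supply to S = -33 + 5.5(P − 30) = -198 + 5.5P.
445 - P = -198 + 5.5P gives buyer price Pb = 1286/13; sellers receive Ps = 1286/13 − 30 = 896/13.
New quantity: Q = 445 − 1(1286/13) = 4499/13.
DWL = ½ × 30 × (4829/13 − 4499/13) = 4950/13.

Deadweight loss = 4950/13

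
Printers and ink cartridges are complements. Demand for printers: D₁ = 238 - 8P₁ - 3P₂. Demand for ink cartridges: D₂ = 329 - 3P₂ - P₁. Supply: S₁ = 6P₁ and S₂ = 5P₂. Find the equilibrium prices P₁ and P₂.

P₁ = 917/109, P₂ = 4368/109

Market 1: 238 - 8P₁ - 3P₂ = 6P₁ → 14P₁ + 3P₂ = 238.
Market 2: 8P₂ + P₁ = 329.
Eliminating P₂: 8×(1) − 3×(2) gives 109P₁ = 917, so P₁ = 917/109.
Back-substitute into (2): P₂ = (329 − 1×917/109) / 8 = 4368/109.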